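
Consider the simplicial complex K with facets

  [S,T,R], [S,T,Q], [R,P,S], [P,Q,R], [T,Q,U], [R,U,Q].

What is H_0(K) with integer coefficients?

H_0 ≅ Z.

We work with the vertex ordering P < Q < R < S < T < U. The simplices of K, each written with vertices in increasing order, are:

  0-simplices (6): P, Q, R, S, T, U
  1-simplices (12): PQ, PR, PS, QR, QS, QT, QU, RS, RT, RU, ST, TU
  2-simplices (6): PQR, PRS, QRU, QST, QTU, RST

so the chain groups are C_0 ≅ Z^6, C_1 ≅ Z^12, C_2 ≅ Z^6.

∂_1: C_1 → C_0 sends each edge [p,q] (with p < q) to q − p. For instance
  ∂PQ = Q − P.
The 6×12 boundary matrix has rank 5 and Smith normal form diag(1,1,1,1,1).

∂_2: C_2 → C_1 maps a triangle to the signed sum of its edges. For instance
  ∂QTU = TU − QU + QT,
  ∂RST = ST − RT + RS.
The resulting 12×6 matrix has rank 6, and its Smith normal form has invariant factors (1,1,1,1,1,1).

Computing H_k = (kernel of ∂_k) / (image of ∂_{k+1}):

  H_0: rank C_0 − rank ∂_1 = 6 − 5 = 1, and the invariant factors of ∂_1 are all 1, so H_0 = Z.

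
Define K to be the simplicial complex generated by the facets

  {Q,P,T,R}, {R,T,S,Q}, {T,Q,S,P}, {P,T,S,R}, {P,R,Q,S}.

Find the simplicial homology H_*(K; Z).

H_0 = Z,  H_1 = 0,  H_2 = 0,  H_3 = Z.

Order the vertices as P < Q < R < S < T. Listing each simplex with vertices in this order, K has dimension 3 with simplices:

  0-simplices (5): P, Q, R, S, T
  1-simplices (10): PQ, PR, PS, PT, QR, QS, QT, RS, RT, ST
  2-simplices (10): PQR, PQS, PQT, PRS, PRT, PST, QRS, QRT, QST, RST
  3-simplices (5): PQRS, PQRT, PQST, PRST, QRST

Hence C_0 ≅ Z^5, C_1 ≅ Z^10, C_2 ≅ Z^10, C_3 ≅ Z^5.

Boundary ∂_1: C_1 → C_0 is given by ∂[p,q] = [q] − [p].
The 5×10 boundary matrix has rank 4 and Smith normal form diag(1,1,1,1).

The boundary map ∂_2: C_2 → C_1 maps a triangle to the signed sum of its edges. For instance
  ∂QRS = RS − QS + QR,
  ∂RST = ST − RT + RS.
The resulting 10×10 matrix has rank 6, and its Smith normal form has invariant factors (1,1,1,1,1,1).

Boundary ∂_3: C_3 → C_2 sends each 3-simplex σ to the alternating sum Σ_i (−1)^i (σ with its i-th vertex removed). For instance
  ∂PQRT = QRT − PRT + PQT − PQR,
  ∂PQRS = QRS − PRS + PQS − PQR.
This gives a 10×5 integer matrix of rank 4; reducing to Smith normal form yields diagonal entries (1,1,1,1).

Computing H_k = (kernel of ∂_k) / (image of ∂_{k+1}):

  H_0: rank C_0 − rank ∂_1 = 5 − 4 = 1, and the invariant factors of ∂_1 are all 1, so H_0 ≅ Z.
  H_1: rank ker ∂_1 − rank ∂_2 = (10 − 4) − 6 = 0, and the invariant factors of ∂_2 are all 1, so H_1 ≅ 0.
  H_2: rank ker ∂_2 − rank ∂_3 = (10 − 6) − 4 = 0, and the invariant factors of ∂_3 are all 1, so H_2 ≅ 0.
  H_3: rank ker ∂_3 − rank ∂_4 = (5 − 4) − 0 = 1, and there is no ∂_4, so H_3 ≅ Z.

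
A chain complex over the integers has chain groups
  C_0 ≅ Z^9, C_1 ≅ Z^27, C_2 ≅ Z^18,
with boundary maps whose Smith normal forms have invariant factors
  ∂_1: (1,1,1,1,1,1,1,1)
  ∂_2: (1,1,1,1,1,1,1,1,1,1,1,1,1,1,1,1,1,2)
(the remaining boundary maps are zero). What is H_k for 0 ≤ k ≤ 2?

H_0 = Z,  H_1 = Z ⊕ Z_2,  H_2 = 0.

H_0: b_0 = 9 − 0 − 8 = 1; torsion from ∂_1 factors > 1: none. So H_0 = Z.
H_1: b_1 = 27 − 8 − 18 = 1; torsion from ∂_2 factors > 1: [2]. So H_1 = Z ⊕ Z_2.
H_2: b_2 = 18 − 18 − 0 = 0; torsion from ∂_3 factors > 1: none. So H_2 = 0.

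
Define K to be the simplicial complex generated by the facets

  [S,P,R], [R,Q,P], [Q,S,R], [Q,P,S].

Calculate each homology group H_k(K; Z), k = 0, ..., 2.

H_0 = Z,  H_1 = 0,  H_2 = Z.

Order the vertices as P < Q < R < S. Listing each simplex with vertices in this order, K has dimension 2 with simplices:

  0-simplices (4): P, Q, R, S
  1-simplices (6): PQ, PR, PS, QR, QS, RS
  2-simplices (4): PQR, PQS, PRS, QRS

Hence C_0 ≅ Z^4, C_1 ≅ Z^6, C_2 ≅ Z^4.

The boundary map ∂_1: C_1 → C_0 sends each edge [p,q] (with p < q) to q − p.
This gives a 4×6 integer matrix of rank 3; reducing to Smith normal form yields diagonal entries (1,1,1).

Boundary ∂_2: C_2 → C_1 sends each 2-simplex [p,q,r] to [q,r] − [p,r] + [p,q]. For instance
  ∂PRS = RS − PS + PR,
  ∂QRS = RS − QS + QR.
The resulting 6×4 matrix has rank 3, and its Smith normal form has invariant factors (1,1,1).

Computing H_k = (kernel of ∂_k) / (image of ∂_{k+1}):

  H_0: rank C_0 − rank ∂_1 = 4 − 3 = 1, and the invariant factors of ∂_1 are all 1, so H_0 = Z.
  H_1: rank ker ∂_1 − rank ∂_2 = (6 − 3) − 3 = 0, and the invariant factors of ∂_2 are all 1, so H_1 = 0.
  H_2: rank ker ∂_2 − rank ∂_3 = (4 − 3) − 0 = 1, and there is no ∂_3, so H_2 = Z.

(K is a triangulation of the 2-sphere S^2.)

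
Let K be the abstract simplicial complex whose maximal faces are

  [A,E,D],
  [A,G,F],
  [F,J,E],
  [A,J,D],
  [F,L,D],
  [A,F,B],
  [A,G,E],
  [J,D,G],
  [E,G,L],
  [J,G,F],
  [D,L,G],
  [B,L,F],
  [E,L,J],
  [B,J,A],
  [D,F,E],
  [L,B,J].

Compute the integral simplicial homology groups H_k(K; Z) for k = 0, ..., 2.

K has 8 vertices, 24 edges, 16 triangles.
rank ∂_0 = 0, rank ∂_1 = 7 ⇒ b_0 = 8 − 0 − 7 = 1; all invariant factors of ∂_1 are 1 so no torsion. So H_0 = Z.
rank ∂_1 = 7, rank ∂_2 = 15 ⇒ b_1 = 24 − 7 − 15 = 2; all invariant factors of ∂_2 are 1 so no torsion. So H_1 = Z^2.
rank ∂_2 = 15, rank ∂_3 = 0 ⇒ b_2 = 16 − 15 − 0 = 1. So H_2 = Z.

H_0 = Z,  H_1 = Z^2,  H_2 = Z.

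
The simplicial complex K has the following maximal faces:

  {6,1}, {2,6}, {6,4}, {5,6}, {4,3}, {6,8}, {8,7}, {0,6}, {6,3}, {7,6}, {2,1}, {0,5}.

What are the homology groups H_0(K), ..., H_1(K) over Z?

H_0 = Z,  H_1 = Z^4.

We work with the vertex ordering 0 < 1 < 2 < 3 < 4 < 5 < 6 < 7 < 8. The simplices of K, each written with vertices in increasing order, are:

  0-simplices (9): [0], [1], [2], [3], [4], [5], [6], [7], [8]
  1-simplices (12): [0,5], [0,6], [1,2], [1,6], [2,6], [3,4], [3,6], [4,6], [5,6], [6,7], [6,8], [7,8]

Hence C_0 ≅ Z^9, C_1 ≅ Z^12.

∂_1: C_1 → C_0 sends each edge [p,q] (with p < q) to q − p. For instance
  ∂[6,7] = [7] − [6].
As a 9×12 matrix over Z this has rank 8, with invariant factors (1,1,1,1,1,1,1,1).

Reading off H_k = ker ∂_k / im ∂_{k+1}:

  H_0: rank C_0 − rank ∂_1 = 9 − 8 = 1, and the invariant factors of ∂_1 are all 1, so H_0 = Z.
  H_1: rank ker ∂_1 − rank ∂_2 = (12 − 8) − 0 = 4, and there is no ∂_2, so H_1 = Z^4.

As a check, the Euler characteristic is 9 − 12 = -3, which agrees with 1 − 4 = -3.
(K is a triangulation of a wedge of 4 circles.)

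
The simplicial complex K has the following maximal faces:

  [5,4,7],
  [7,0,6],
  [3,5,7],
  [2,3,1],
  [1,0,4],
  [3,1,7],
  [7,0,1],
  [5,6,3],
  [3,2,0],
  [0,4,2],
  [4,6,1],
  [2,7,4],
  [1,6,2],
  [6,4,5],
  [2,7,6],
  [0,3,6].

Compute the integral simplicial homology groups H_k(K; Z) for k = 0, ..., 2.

K has 8 vertices, 24 edges, 16 triangles.
rank ∂_0 = 0, rank ∂_1 = 7 ⇒ b_0 = 8 − 0 − 7 = 1; all invariant factors of ∂_1 are 1 so no torsion. So H_0 = Z.
rank ∂_1 = 7, rank ∂_2 = 15 ⇒ b_1 = 24 − 7 − 15 = 2; all invariant factors of ∂_2 are 1 so no torsion. So H_1 = Z^2.
rank ∂_2 = 15, rank ∂_3 = 0 ⇒ b_2 = 16 − 15 − 0 = 1. So H_2 = Z.

H_0 = Z,  H_1 = Z^2,  H_2 = Z.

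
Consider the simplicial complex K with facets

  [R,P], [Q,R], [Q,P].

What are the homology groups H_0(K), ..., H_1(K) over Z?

H_0 = Z,  H_1 = Z.

Order the vertices as P < Q < R. Listing each simplex with vertices in this order, K has dimension 1 with simplices:

  0-simplices (3): P, Q, R
  1-simplices (3): PQ, PR, QR

giving chain groups C_0 ≅ Z^3, C_1 ≅ Z^3.

The boundary map ∂_1: C_1 → C_0 is given by ∂[p,q] = [q] − [p]. For instance
  ∂PR = R − P.
This gives a 3×3 integer matrix of rank 2; reducing to Smith normal form yields diagonal entries (1,1).

Now H_k = ker ∂_k / im ∂_{k+1}, so:

  H_0: rank C_0 − rank ∂_1 = 3 − 2 = 1, and the invariant factors of ∂_1 are all 1, so H_0 ≅ Z.
  H_1: rank ker ∂_1 − rank ∂_2 = (3 − 2) − 0 = 1, and there is no ∂_2, so H_1 ≅ Z.

As a check, the Euler characteristic is 3 − 3 = 0, which agrees with 1 − 1 = 0.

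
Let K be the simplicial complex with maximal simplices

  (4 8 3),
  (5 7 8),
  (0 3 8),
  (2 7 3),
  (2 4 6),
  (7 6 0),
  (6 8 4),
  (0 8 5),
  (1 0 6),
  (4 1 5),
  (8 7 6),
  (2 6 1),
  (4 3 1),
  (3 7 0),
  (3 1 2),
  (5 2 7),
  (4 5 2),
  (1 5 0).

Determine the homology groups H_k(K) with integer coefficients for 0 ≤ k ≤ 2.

H_0 = Z,  H_1 = Z ⊕ Z_2,  H_2 = 0.

We work with the vertex ordering 0 < 1 < 2 < 3 < 4 < 5 < 6 < 7 < 8. The simplices of K, each written with vertices in increasing order, are:

  0-simplices (9): [0], [1], [2], [3], [4], [5], [6], [7], [8]
  1-simplices (27): (27 of them)
  2-simplices (18): [0,1,5], [0,1,6], [0,3,7], [0,3,8], [0,5,8], [0,6,7], [1,2,3], [1,2,6], [1,3,4], [1,4,5], [2,3,7], [2,4,5], [2,4,6], [2,5,7], [3,4,8], [4,6,8], [5,7,8], [6,7,8]

so the chain groups are C_0 ≅ Z^9, C_1 ≅ Z^27, C_2 ≅ Z^18.

The boundary map ∂_1: C_1 → C_0 sends each edge [p,q] (with p < q) to q − p. For instance
  ∂[0,6] = [6] − [0].
The resulting 9×27 matrix has rank 8, and its Smith normal form has invariant factors (1,1,1,1,1,1,1,1).

The boundary map ∂_2: C_2 → C_1 sends each 2-simplex [p,q,r] to [q,r] − [p,r] + [p,q]. For instance
  ∂[1,2,6] = [2,6] − [1,6] + [1,2],
  ∂[1,3,4] = [3,4] − [1,4] + [1,3].
The resulting 27×18 matrix has rank 18, and its Smith normal form has invariant factors (1,1,1,1,1,1,1,1,1,1,1,1,1,1,1,1,1,2).

From H_k ≅ ker(∂_k) / im(∂_{k+1}) we obtain:

  H_0: rank C_0 − rank ∂_1 = 9 − 8 = 1, and the invariant factors of ∂_1 are all 1, so H_0 ≅ Z.
  H_1: rank ker ∂_1 − rank ∂_2 = (27 − 8) − 18 = 1, and ∂_2 has invariant factor 2 > 1, so H_1 ≅ Z ⊕ Z_2.
  H_2: rank ker ∂_2 − rank ∂_3 = (18 − 18) − 0 = 0, and there is no ∂_3, so H_2 ≅ 0.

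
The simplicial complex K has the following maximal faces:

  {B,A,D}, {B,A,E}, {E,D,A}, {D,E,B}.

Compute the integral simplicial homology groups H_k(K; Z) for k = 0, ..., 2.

H_0 ≅ Z,  H_1 = 0,  H_2 ≅ Z.

Order the vertices as A < B < D < E. Listing each simplex with vertices in this order, K has dimension 2 with simplices:

  0-simplices (4): A, B, D, E
  1-simplices (6): AB, AD, AE, BD, BE, DE
  2-simplices (4): ABD, ABE, ADE, BDE

so the chain groups are C_0 ≅ Z^4, C_1 ≅ Z^6, C_2 ≅ Z^4.

Boundary ∂_1: C_1 → C_0 sends each edge [p,q] (with p < q) to q − p. For instance
  ∂BE = E − B.
This gives a 4×6 integer matrix of rank 3; reducing to Smith normal form yields diagonal entries (1,1,1).

Boundary ∂_2: C_2 → C_1 acts by ∂[p,q,r] = [q,r] − [p,r] + [p,q]. For instance
  ∂ABD = BD − AD + AB,
  ∂ABE = BE − AE + AB.
The resulting 6×4 matrix has rank 3, and its Smith normal form has invariant factors (1,1,1).

Reading off H_k = ker ∂_k / im ∂_{k+1}:

  H_0: rank C_0 − rank ∂_1 = 4 − 3 = 1, and the invariant factors of ∂_1 are all 1, so H_0 ≅ Z.
  H_1: rank ker ∂_1 − rank ∂_2 = (6 − 3) − 3 = 0, and the invariant factors of ∂_2 are all 1, so H_1 ≅ 0.
  H_2: rank ker ∂_2 − rank ∂_3 = (4 − 3) − 0 = 1, and there is no ∂_3, so H_2 ≅ Z.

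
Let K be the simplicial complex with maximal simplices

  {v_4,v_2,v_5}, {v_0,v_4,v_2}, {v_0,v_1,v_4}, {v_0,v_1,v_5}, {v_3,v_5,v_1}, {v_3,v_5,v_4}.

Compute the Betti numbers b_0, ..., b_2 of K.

K has 6 vertices, 12 edges, 6 triangles.
rank ∂_0 = 0, rank ∂_1 = 5 ⇒ b_0 = 6 − 0 − 5 = 1; all invariant factors of ∂_1 are 1 so no torsion. So H_0 ≅ Z.
rank ∂_1 = 5, rank ∂_2 = 6 ⇒ b_1 = 12 − 5 − 6 = 1; all invariant factors of ∂_2 are 1 so no torsion. So H_1 ≅ Z.
rank ∂_2 = 6, rank ∂_3 = 0 ⇒ b_2 = 6 − 6 − 0 = 0. So H_2 ≅ 0.

b_0 = 1, b_1 = 1, b_2 = 0.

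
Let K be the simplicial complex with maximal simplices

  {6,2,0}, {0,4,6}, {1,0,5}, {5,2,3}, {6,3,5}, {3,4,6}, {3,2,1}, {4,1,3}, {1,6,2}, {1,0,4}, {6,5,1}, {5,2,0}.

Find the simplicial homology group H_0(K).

H_0 ≅ Z.

K has 7 vertices, 18 edges, 12 triangles.
rank ∂_0 = 0, rank ∂_1 = 6 ⇒ b_0 = 7 − 0 − 6 = 1; all invariant factors of ∂_1 are 1 so no torsion. So H_0 ≅ Z.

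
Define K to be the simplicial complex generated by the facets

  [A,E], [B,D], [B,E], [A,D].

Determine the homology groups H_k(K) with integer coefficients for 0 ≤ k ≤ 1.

K has 4 vertices, 4 edges.
rank ∂_0 = 0, rank ∂_1 = 3 ⇒ b_0 = 4 − 0 − 3 = 1; all invariant factors of ∂_1 are 1 so no torsion. So H_0 ≅ Z.
rank ∂_1 = 3, rank ∂_2 = 0 ⇒ b_1 = 4 − 3 − 0 = 1. So H_1 ≅ Z.

H_0 ≅ Z,  H_1 ≅ Z.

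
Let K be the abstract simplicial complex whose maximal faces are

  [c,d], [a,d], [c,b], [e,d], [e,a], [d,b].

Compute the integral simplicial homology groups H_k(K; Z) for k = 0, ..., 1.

Take the total order a < b < c < d < e on the vertex set. Then K (dimension 1) consists of the simplices:

  0-simplices (5): a, b, c, d, e
  1-simplices (6): ad, ae, bc, bd, cd, de

Hence C_0 ≅ Z^5, C_1 ≅ Z^6.

∂_1: C_1 → C_0 is given by ∂[p,q] = [q] − [p].
As a 5×6 matrix over Z this has rank 4, with invariant factors (1,1,1,1).

Reading off H_k = ker ∂_k / im ∂_{k+1}:

  H_0: rank C_0 − rank ∂_1 = 5 − 4 = 1, and the invariant factors of ∂_1 are all 1, so H_0 ≅ Z.
  H_1: rank ker ∂_1 − rank ∂_2 = (6 − 4) − 0 = 2, and there is no ∂_2, so H_1 ≅ Z^2.

(K is a triangulation of a wedge of 2 circles.)

H_0 = Z,  H_1 = Z^2.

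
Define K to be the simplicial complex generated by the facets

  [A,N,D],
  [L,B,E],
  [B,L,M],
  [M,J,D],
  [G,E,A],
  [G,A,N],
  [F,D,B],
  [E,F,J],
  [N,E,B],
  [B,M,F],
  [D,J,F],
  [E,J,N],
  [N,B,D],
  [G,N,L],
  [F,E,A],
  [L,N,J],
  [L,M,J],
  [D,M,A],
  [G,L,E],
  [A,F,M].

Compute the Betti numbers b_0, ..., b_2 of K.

b_0 = 1, b_1 = 1, b_2 = 0.

Take the total order A < B < D < E < F < G < J < L < M < N on the vertex set. Then K (dimension 2) consists of the simplices:

  0-simplices (10): A, B, D, E, F, G, J, L, M, N
  1-simplices (30): AD, AE, AF, AG, AM, AN, BD, BE, BF, BL, BM, BN, DF, DJ, DM, DN, EF, EG, EJ, EL, EN, FJ, FM, GL, GN, JL, JM, JN, LM, LN
  2-simplices (20): ADM, ADN, AEF, AEG, AFM, AGN, BDF, BDN, BEL, BEN, BFM, BLM, DFJ, DJM, EFJ, EGL, EJN, GLN, JLM, JLN

giving chain groups C_0 ≅ Z^10, C_1 ≅ Z^30, C_2 ≅ Z^20.

The boundary map ∂_1: C_1 → C_0 sends each edge [p,q] (with p < q) to q − p. For instance
  ∂EJ = J − E.
The resulting 10×30 matrix has rank 9, and its Smith normal form has invariant factors (1,1,1,1,1,1,1,1,1).

∂_2: C_2 → C_1 maps a triangle to the signed sum of its edges. For instance
  ∂AEF = EF − AF + AE,
  ∂JLN = LN − JN + JL.
The resulting 30×20 matrix has rank 20, and its Smith normal form has invariant factors (1,1,1,1,1,1,1,1,1,1,1,1,1,1,1,1,1,1,1,2).

Reading off H_k = ker ∂_k / im ∂_{k+1}:

  H_0: rank C_0 − rank ∂_1 = 10 − 9 = 1, and the invariant factors of ∂_1 are all 1, so H_0 = Z.
  H_1: rank ker ∂_1 − rank ∂_2 = (30 − 9) − 20 = 1, and ∂_2 has invariant factor 2 > 1, so H_1 = Z ⊕ Z/2.
  H_2: rank ker ∂_2 − rank ∂_3 = (20 − 20) − 0 = 0, and there is no ∂_3, so H_2 = 0.

Hence the Betti numbers are b_0 = 1, b_1 = 1, b_2 = 0.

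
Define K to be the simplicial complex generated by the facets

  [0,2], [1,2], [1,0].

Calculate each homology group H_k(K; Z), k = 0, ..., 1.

H_0 ≅ Z,  H_1 ≅ Z.

Fix the vertex order 0 < 1 < 2 and write every simplex with vertices in increasing order. Then dim K = 1 and the simplices of K are:

  0-simplices (3): [0], [1], [2]
  1-simplices (3): [0,1], [0,2], [1,2]

giving chain groups C_0 ≅ Z^3, C_1 ≅ Z^3.

The boundary map ∂_1: C_1 → C_0 sends each edge [p,q] (with p < q) to q − p. For instance
  ∂[0,2] = [2] − [0].
This gives a 3×3 integer matrix of rank 2; reducing to Smith normal form yields diagonal entries (1,1).

Reading off H_k = ker ∂_k / im ∂_{k+1}:

  H_0: rank C_0 − rank ∂_1 = 3 − 2 = 1, and the invariant factors of ∂_1 are all 1, so H_0 ≅ Z.
  H_1: rank ker ∂_1 − rank ∂_2 = (3 − 2) − 0 = 1, and there is no ∂_2, so H_1 ≅ Z.

As a check, the Euler characteristic is 3 − 3 = 0, which agrees with 1 − 1 = 0.
(K is a triangulation of the circle S^1.)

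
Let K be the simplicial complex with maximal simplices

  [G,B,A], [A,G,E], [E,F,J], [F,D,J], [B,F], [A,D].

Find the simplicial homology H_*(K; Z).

H_0 ≅ Z,  H_1 ≅ Z^2,  H_2 = 0.

We work with the vertex ordering A < B < D < E < F < G < J. The simplices of K, each written with vertices in increasing order, are:

  0-simplices (7): A, B, D, E, F, G, J
  1-simplices (12): AB, AD, AE, AG, BF, BG, DF, DJ, EF, EG, EJ, FJ
  2-simplices (4): ABG, AEG, DFJ, EFJ

so the chain groups are C_0 ≅ Z^7, C_1 ≅ Z^12, C_2 ≅ Z^4.

∂_1: C_1 → C_0 is given by ∂[p,q] = [q] − [p].
The 7×12 boundary matrix has rank 6 and Smith normal form diag(1,1,1,1,1,1).

The boundary map ∂_2: C_2 → C_1 maps a triangle to the signed sum of its edges. For instance
  ∂ABG = BG − AG + AB,
  ∂AEG = EG − AG + AE.
The resulting 12×4 matrix has rank 4, and its Smith normal form has invariant factors (1,1,1,1).

Now H_k = ker ∂_k / im ∂_{k+1}, so:

  H_0: rank C_0 − rank ∂_1 = 7 − 6 = 1, and the invariant factors of ∂_1 are all 1, so H_0 ≅ Z.
  H_1: rank ker ∂_1 − rank ∂_2 = (12 − 6) − 4 = 2, and the invariant factors of ∂_2 are all 1, so H_1 ≅ Z^2.
  H_2: rank ker ∂_2 − rank ∂_3 = (4 − 4) − 0 = 0, and there is no ∂_3, so H_2 ≅ 0.

As a check, the Euler characteristic is 7 − 12 + 4 = -1, which agrees with 1 − 2 + 0 = -1.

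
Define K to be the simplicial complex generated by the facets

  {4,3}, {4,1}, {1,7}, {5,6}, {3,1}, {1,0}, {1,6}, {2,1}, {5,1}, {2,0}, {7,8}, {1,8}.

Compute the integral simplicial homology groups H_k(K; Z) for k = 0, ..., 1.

Take the total order 0 < 1 < 2 < 3 < 4 < 5 < 6 < 7 < 8 on the vertex set. Then K (dimension 1) consists of the simplices:

  0-simplices (9): [0], [1], [2], [3], [4], [5], [6], [7], [8]
  1-simplices (12): [0,1], [0,2], [1,2], [1,3], [1,4], [1,5], [1,6], [1,7], [1,8], [3,4], [5,6], [7,8]

giving chain groups C_0 ≅ Z^9, C_1 ≅ Z^12.

The boundary map ∂_1: C_1 → C_0 is given by ∂[p,q] = [q] − [p].
The 9×12 boundary matrix has rank 8 and Smith normal form diag(1,1,1,1,1,1,1,1).

Reading off H_k = ker ∂_k / im ∂_{k+1}:

  H_0: rank C_0 − rank ∂_1 = 9 − 8 = 1, and the invariant factors of ∂_1 are all 1, so H_0 ≅ Z.
  H_1: rank ker ∂_1 − rank ∂_2 = (12 − 8) − 0 = 4, and there is no ∂_2, so H_1 ≅ Z^4.

(K is a triangulation of a wedge of 4 circles.)

H_0 = Z,  H_1 = Z^4.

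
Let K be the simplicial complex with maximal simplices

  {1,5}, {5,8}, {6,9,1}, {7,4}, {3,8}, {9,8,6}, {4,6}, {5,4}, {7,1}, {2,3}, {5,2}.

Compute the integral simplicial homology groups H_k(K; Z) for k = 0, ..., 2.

H_0 ≅ Z,  H_1 ≅ Z^4,  H_2 = 0.

Fix the vertex order 1 < 2 < 3 < 4 < 5 < 6 < 7 < 8 < 9 and write every simplex with vertices in increasing order. Then dim K = 2 and the simplices of K are:

  0-simplices (9): [1], [2], [3], [4], [5], [6], [7], [8], [9]
  1-simplices (14): [1,5], [1,6], [1,7], [1,9], [2,3], [2,5], [3,8], [4,5], [4,6], [4,7], [5,8], [6,8], [6,9], [8,9]
  2-simplices (2): [1,6,9], [6,8,9]

giving chain groups C_0 ≅ Z^9, C_1 ≅ Z^14, C_2 ≅ Z^2.

Boundary ∂_1: C_1 → C_0 is given by ∂[p,q] = [q] − [p].
The 9×14 boundary matrix has rank 8 and Smith normal form diag(1,1,1,1,1,1,1,1).

Boundary ∂_2: C_2 → C_1 maps a triangle to the signed sum of its edges. For instance
  ∂[1,6,9] = [6,9] − [1,9] + [1,6],
  ∂[6,8,9] = [8,9] − [6,9] + [6,8].
This gives a 14×2 integer matrix of rank 2; reducing to Smith normal form yields diagonal entries (1,1).

Reading off H_k = ker ∂_k / im ∂_{k+1}:

  H_0: rank C_0 − rank ∂_1 = 9 − 8 = 1, and the invariant factors of ∂_1 are all 1, so H_0 ≅ Z.
  H_1: rank ker ∂_1 − rank ∂_2 = (14 − 8) − 2 = 4, and the invariant factors of ∂_2 are all 1, so H_1 ≅ Z^4.
  H_2: rank ker ∂_2 − rank ∂_3 = (2 − 2) − 0 = 0, and there is no ∂_3, so H_2 ≅ 0.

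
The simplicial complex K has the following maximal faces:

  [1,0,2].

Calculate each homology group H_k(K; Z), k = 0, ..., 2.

Take the total order 0 < 1 < 2 on the vertex set. Then K (dimension 2) consists of the simplices:

  0-simplices (3): [0], [1], [2]
  1-simplices (3): [0,1], [0,2], [1,2]
  2-simplices (1): [0,1,2]

Hence C_0 ≅ Z^3, C_1 ≅ Z^3, C_2 ≅ Z^1.

Boundary ∂_1: C_1 → C_0 is given by ∂[p,q] = [q] − [p]. For instance
  ∂[1,2] = [2] − [1].
As a 3×3 matrix over Z this has rank 2, with invariant factors (1,1).

The boundary map ∂_2: C_2 → C_1 sends each 2-simplex [p,q,r] to [q,r] − [p,r] + [p,q]. For instance
  ∂[0,1,2] = [1,2] − [0,2] + [0,1].
As a 3×1 matrix over Z this has rank 1, with invariant factors (1).

Now H_k = ker ∂_k / im ∂_{k+1}, so:

  H_0: rank C_0 − rank ∂_1 = 3 − 2 = 1, and the invariant factors of ∂_1 are all 1, so H_0 ≅ Z.
  H_1: rank ker ∂_1 − rank ∂_2 = (3 − 2) − 1 = 0, and the invariant factors of ∂_2 are all 1, so H_1 ≅ 0.
  H_2: rank ker ∂_2 − rank ∂_3 = (1 − 1) − 0 = 0, and there is no ∂_3, so H_2 ≅ 0.

As a check, the Euler characteristic is 3 − 3 + 1 = 1, which agrees with 1 − 0 + 0 = 1.
(K is a triangulation of the 2-simplex.)

H_0 = Z,  H_1 = 0,  H_2 = 0.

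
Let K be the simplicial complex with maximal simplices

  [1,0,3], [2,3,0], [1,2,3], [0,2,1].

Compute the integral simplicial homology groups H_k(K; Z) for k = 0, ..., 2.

H_0 = Z,  H_1 = 0,  H_2 = Z.

We work with the vertex ordering 0 < 1 < 2 < 3. The simplices of K, each written with vertices in increasing order, are:

  0-simplices (4): [0], [1], [2], [3]
  1-simplices (6): [0,1], [0,2], [0,3], [1,2], [1,3], [2,3]
  2-simplices (4): [0,1,2], [0,1,3], [0,2,3], [1,2,3]

Hence C_0 ≅ Z^4, C_1 ≅ Z^6, C_2 ≅ Z^4.

The boundary map ∂_1: C_1 → C_0 sends each edge [p,q] (with p < q) to q − p.
The 4×6 boundary matrix has rank 3 and Smith normal form diag(1,1,1).

The boundary map ∂_2: C_2 → C_1 sends each 2-simplex [p,q,r] to [q,r] − [p,r] + [p,q]. For instance
  ∂[0,1,3] = [1,3] − [0,3] + [0,1],
  ∂[1,2,3] = [2,3] − [1,3] + [1,2].
This gives a 6×4 integer matrix of rank 3; reducing to Smith normal form yields diagonal entries (1,1,1).

From H_k ≅ ker(∂_k) / im(∂_{k+1}) we obtain:

  H_0: rank C_0 − rank ∂_1 = 4 − 3 = 1, and the invariant factors of ∂_1 are all 1, so H_0 = Z.
  H_1: rank ker ∂_1 − rank ∂_2 = (6 − 3) − 3 = 0, and the invariant factors of ∂_2 are all 1, so H_1 = 0.
  H_2: rank ker ∂_2 − rank ∂_3 = (4 − 3) − 0 = 1, and there is no ∂_3, so H_2 = Z.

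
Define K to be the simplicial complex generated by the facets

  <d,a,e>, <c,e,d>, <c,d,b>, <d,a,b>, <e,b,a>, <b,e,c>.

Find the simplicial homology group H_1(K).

H_1 = 0.

Take the total order a < b < c < d < e on the vertex set. Then K (dimension 2) consists of the simplices:

  0-simplices (5): a, b, c, d, e
  1-simplices (9): ab, ad, ae, bc, bd, be, cd, ce, de
  2-simplices (6): abd, abe, ade, bcd, bce, cde

giving chain groups C_0 ≅ Z^5, C_1 ≅ Z^9, C_2 ≅ Z^6.

∂_1: C_1 → C_0 is given by ∂[p,q] = [q] − [p].
This gives a 5×9 integer matrix of rank 4; reducing to Smith normal form yields diagonal entries (1,1,1,1).

Boundary ∂_2: C_2 → C_1 acts by ∂[p,q,r] = [q,r] − [p,r] + [p,q]. For instance
  ∂bce = ce − be + bc,
  ∂cde = de − ce + cd.
This gives a 9×6 integer matrix of rank 5; reducing to Smith normal form yields diagonal entries (1,1,1,1,1).

Reading off H_k = ker ∂_k / im ∂_{k+1}:

  H_1: rank ker ∂_1 − rank ∂_2 = (9 − 4) − 5 = 0, and the invariant factors of ∂_2 are all 1, so H_1 = 0.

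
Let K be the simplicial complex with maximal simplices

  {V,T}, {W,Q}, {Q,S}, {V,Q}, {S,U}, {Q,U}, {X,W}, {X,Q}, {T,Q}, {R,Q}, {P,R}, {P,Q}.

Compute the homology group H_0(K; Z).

Order the vertices as P < Q < R < S < T < U < V < W < X. Listing each simplex with vertices in this order, K has dimension 1 with simplices:

  0-simplices (9): P, Q, R, S, T, U, V, W, X
  1-simplices (12): PQ, PR, QR, QS, QT, QU, QV, QW, QX, SU, TV, WX

Hence C_0 ≅ Z^9, C_1 ≅ Z^12.

∂_1: C_1 → C_0 is given by ∂[p,q] = [q] − [p]. For instance
  ∂SU = U − S.
This gives a 9×12 integer matrix of rank 8; reducing to Smith normal form yields diagonal entries (1,1,1,1,1,1,1,1).

Reading off H_k = ker ∂_k / im ∂_{k+1}:

  H_0: rank C_0 − rank ∂_1 = 9 − 8 = 1, and the invariant factors of ∂_1 are all 1, so H_0 ≅ Z.

H_0 = Z.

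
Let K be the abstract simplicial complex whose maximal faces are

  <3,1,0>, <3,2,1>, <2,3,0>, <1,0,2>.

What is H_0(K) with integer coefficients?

Take the total order 0 < 1 < 2 < 3 on the vertex set. Then K (dimension 2) consists of the simplices:

  0-simplices (4): [0], [1], [2], [3]
  1-simplices (6): [0,1], [0,2], [0,3], [1,2], [1,3], [2,3]
  2-simplices (4): [0,1,2], [0,1,3], [0,2,3], [1,2,3]

giving chain groups C_0 ≅ Z^4, C_1 ≅ Z^6, C_2 ≅ Z^4.

The boundary map ∂_1: C_1 → C_0 maps an edge to its endpoints' difference, ∂[p,q] = q − p.
As a 4×6 matrix over Z this has rank 3, with invariant factors (1,1,1).

Boundary ∂_2: C_2 → C_1 sends each 2-simplex [p,q,r] to [q,r] − [p,r] + [p,q]. For instance
  ∂[0,1,3] = [1,3] − [0,3] + [0,1],
  ∂[0,1,2] = [1,2] − [0,2] + [0,1].
The 6×4 boundary matrix has rank 3 and Smith normal form diag(1,1,1).

Reading off H_k = ker ∂_k / im ∂_{k+1}:

  H_0: rank C_0 − rank ∂_1 = 4 − 3 = 1, and the invariant factors of ∂_1 are all 1, so H_0 = Z.

H_0 ≅ Z.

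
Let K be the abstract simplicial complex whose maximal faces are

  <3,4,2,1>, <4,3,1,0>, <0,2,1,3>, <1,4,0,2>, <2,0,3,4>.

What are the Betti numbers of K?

Order the vertices as 0 < 1 < 2 < 3 < 4. Listing each simplex with vertices in this order, K has dimension 3 with simplices:

  0-simplices (5): [0], [1], [2], [3], [4]
  1-simplices (10): [0,1], [0,2], [0,3], [0,4], [1,2], [1,3], [1,4], [2,3], [2,4], [3,4]
  2-simplices (10): [0,1,2], [0,1,3], [0,1,4], [0,2,3], [0,2,4], [0,3,4], [1,2,3], [1,2,4], [1,3,4], [2,3,4]
  3-simplices (5): [0,1,2,3], [0,1,2,4], [0,1,3,4], [0,2,3,4], [1,2,3,4]

giving chain groups C_0 ≅ Z^5, C_1 ≅ Z^10, C_2 ≅ Z^10, C_3 ≅ Z^5.

∂_1: C_1 → C_0 maps an edge to its endpoints' difference, ∂[p,q] = q − p.
The 5×10 boundary matrix has rank 4 and Smith normal form diag(1,1,1,1).

The boundary map ∂_2: C_2 → C_1 acts by ∂[p,q,r] = [q,r] − [p,r] + [p,q]. For instance
  ∂[0,2,3] = [2,3] − [0,3] + [0,2],
  ∂[0,3,4] = [3,4] − [0,4] + [0,3].
The resulting 10×10 matrix has rank 6, and its Smith normal form has invariant factors (1,1,1,1,1,1).

The boundary map ∂_3: C_3 → C_2 sends each 3-simplex σ to the alternating sum Σ_i (−1)^i (σ with its i-th vertex removed). For instance
  ∂[0,1,2,3] = [1,2,3] − [0,2,3] + [0,1,3] − [0,1,2],
  ∂[1,2,3,4] = [2,3,4] − [1,3,4] + [1,2,4] − [1,2,3].
The resulting 10×5 matrix has rank 4, and its Smith normal form has invariant factors (1,1,1,1).

Computing H_k = (kernel of ∂_k) / (image of ∂_{k+1}):

  H_0: rank C_0 − rank ∂_1 = 5 − 4 = 1, and the invariant factors of ∂_1 are all 1, so H_0 = Z.
  H_1: rank ker ∂_1 − rank ∂_2 = (10 − 4) − 6 = 0, and the invariant factors of ∂_2 are all 1, so H_1 = 0.
  H_2: rank ker ∂_2 − rank ∂_3 = (10 − 6) − 4 = 0, and the invariant factors of ∂_3 are all 1, so H_2 = 0.
  H_3: rank ker ∂_3 − rank ∂_4 = (5 − 4) − 0 = 1, and there is no ∂_4, so H_3 = Z.

(K is a triangulation of the 3-sphere S^3.)

Hence the Betti numbers are b_0 = 1, b_1 = 0, b_2 = 0, b_3 = 1.

b_0 = 1, b_1 = 0, b_2 = 0, b_3 = 1.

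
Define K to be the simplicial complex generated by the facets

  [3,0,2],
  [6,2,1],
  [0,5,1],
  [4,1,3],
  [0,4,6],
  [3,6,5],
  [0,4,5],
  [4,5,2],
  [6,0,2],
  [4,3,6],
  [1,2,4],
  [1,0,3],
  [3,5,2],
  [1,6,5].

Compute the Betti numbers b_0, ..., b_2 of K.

K has 7 vertices, 21 edges, 14 triangles.
rank ∂_0 = 0, rank ∂_1 = 6 ⇒ b_0 = 7 − 0 − 6 = 1; all invariant factors of ∂_1 are 1 so no torsion. So H_0 = Z.
rank ∂_1 = 6, rank ∂_2 = 13 ⇒ b_1 = 21 − 6 − 13 = 2; all invariant factors of ∂_2 are 1 so no torsion. So H_1 = Z^2.
rank ∂_2 = 13, rank ∂_3 = 0 ⇒ b_2 = 14 − 13 − 0 = 1. So H_2 = Z.

b_0 = 1, b_1 = 2, b_2 = 1.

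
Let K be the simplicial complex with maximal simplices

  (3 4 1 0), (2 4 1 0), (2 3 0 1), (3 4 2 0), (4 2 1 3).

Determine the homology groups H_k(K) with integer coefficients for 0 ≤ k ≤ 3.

H_0 = Z,  H_1 = 0,  H_2 = 0,  H_3 = Z.

Order the vertices as 0 < 1 < 2 < 3 < 4. Listing each simplex with vertices in this order, K has dimension 3 with simplices:

  0-simplices (5): [0], [1], [2], [3], [4]
  1-simplices (10): [0,1], [0,2], [0,3], [0,4], [1,2], [1,3], [1,4], [2,3], [2,4], [3,4]
  2-simplices (10): [0,1,2], [0,1,3], [0,1,4], [0,2,3], [0,2,4], [0,3,4], [1,2,3], [1,2,4], [1,3,4], [2,3,4]
  3-simplices (5): [0,1,2,3], [0,1,2,4], [0,1,3,4], [0,2,3,4], [1,2,3,4]

Hence C_0 ≅ Z^5, C_1 ≅ Z^10, C_2 ≅ Z^10, C_3 ≅ Z^5.

∂_1: C_1 → C_0 is given by ∂[p,q] = [q] − [p]. For instance
  ∂[0,3] = [3] − [0].
This gives a 5×10 integer matrix of rank 4; reducing to Smith normal form yields diagonal entries (1,1,1,1).

∂_2: C_2 → C_1 acts by ∂[p,q,r] = [q,r] − [p,r] + [p,q]. For instance
  ∂[1,2,3] = [2,3] − [1,3] + [1,2],
  ∂[0,1,2] = [1,2] − [0,2] + [0,1].
As a 10×10 matrix over Z this has rank 6, with invariant factors (1,1,1,1,1,1).

Boundary ∂_3: C_3 → C_2 sends each 3-simplex σ to the alternating sum Σ_i (−1)^i (σ with its i-th vertex removed). For instance
  ∂[1,2,3,4] = [2,3,4] − [1,3,4] + [1,2,4] − [1,2,3],
  ∂[0,1,3,4] = [1,3,4] − [0,3,4] + [0,1,4] − [0,1,3].
This gives a 10×5 integer matrix of rank 4; reducing to Smith normal form yields diagonal entries (1,1,1,1).

Now H_k = ker ∂_k / im ∂_{k+1}, so:

  H_0: rank C_0 − rank ∂_1 = 5 − 4 = 1, and the invariant factors of ∂_1 are all 1, so H_0 = Z.
  H_1: rank ker ∂_1 − rank ∂_2 = (10 − 4) − 6 = 0, and the invariant factors of ∂_2 are all 1, so H_1 = 0.
  H_2: rank ker ∂_2 − rank ∂_3 = (10 − 6) − 4 = 0, and the invariant factors of ∂_3 are all 1, so H_2 = 0.
  H_3: rank ker ∂_3 − rank ∂_4 = (5 − 4) − 0 = 1, and there is no ∂_4, so H_3 = Z.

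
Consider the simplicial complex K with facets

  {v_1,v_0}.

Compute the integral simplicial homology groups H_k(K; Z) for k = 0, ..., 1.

H_0 ≅ Z,  H_1 = 0.

We work with the vertex ordering v_0 < v_1. The simplices of K, each written with vertices in increasing order, are:

  0-simplices (2): [v_0], [v_1]
  1-simplices (1): [v_0,v_1]

so the chain groups are C_0 ≅ Z^2, C_1 ≅ Z^1.

∂_1: C_1 → C_0 is given by ∂[p,q] = [q] − [p]. For instance
  ∂[v_0,v_1] = [v_1] − [v_0].
This gives a 2×1 integer matrix of rank 1; reducing to Smith normal form yields diagonal entries (1).

Computing H_k = (kernel of ∂_k) / (image of ∂_{k+1}):

  H_0: rank C_0 − rank ∂_1 = 2 − 1 = 1, and the invariant factors of ∂_1 are all 1, so H_0 ≅ Z.
  H_1: rank ker ∂_1 − rank ∂_2 = (1 − 1) − 0 = 0, and there is no ∂_2, so H_1 ≅ 0.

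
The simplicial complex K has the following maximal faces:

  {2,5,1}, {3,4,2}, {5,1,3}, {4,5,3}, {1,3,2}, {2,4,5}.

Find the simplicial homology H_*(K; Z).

H_0 ≅ Z,  H_1 = 0,  H_2 ≅ Z.

Take the total order 1 < 2 < 3 < 4 < 5 on the vertex set. Then K (dimension 2) consists of the simplices:

  0-simplices (5): [1], [2], [3], [4], [5]
  1-simplices (9): [1,2], [1,3], [1,5], [2,3], [2,4], [2,5], [3,4], [3,5], [4,5]
  2-simplices (6): [1,2,3], [1,2,5], [1,3,5], [2,3,4], [2,4,5], [3,4,5]

giving chain groups C_0 ≅ Z^5, C_1 ≅ Z^9, C_2 ≅ Z^6.

The boundary map ∂_1: C_1 → C_0 is given by ∂[p,q] = [q] − [p].
As a 5×9 matrix over Z this has rank 4, with invariant factors (1,1,1,1).

∂_2: C_2 → C_1 sends each 2-simplex [p,q,r] to [q,r] − [p,r] + [p,q]. For instance
  ∂[1,2,5] = [2,5] − [1,5] + [1,2],
  ∂[2,3,4] = [3,4] − [2,4] + [2,3].
The resulting 9×6 matrix has rank 5, and its Smith normal form has invariant factors (1,1,1,1,1).

Reading off H_k = ker ∂_k / im ∂_{k+1}:

  H_0: rank C_0 − rank ∂_1 = 5 − 4 = 1, and the invariant factors of ∂_1 are all 1, so H_0 ≅ Z.
  H_1: rank ker ∂_1 − rank ∂_2 = (9 − 4) − 5 = 0, and the invariant factors of ∂_2 are all 1, so H_1 ≅ 0.
  H_2: rank ker ∂_2 − rank ∂_3 = (6 − 5) − 0 = 1, and there is no ∂_3, so H_2 ≅ Z.

As a check, the Euler characteristic is 5 − 9 + 6 = 2, which agrees with 1 − 0 + 1 = 2.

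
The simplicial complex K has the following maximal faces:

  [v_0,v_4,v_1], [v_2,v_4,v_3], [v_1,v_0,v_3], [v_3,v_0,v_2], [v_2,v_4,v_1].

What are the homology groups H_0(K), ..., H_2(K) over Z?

H_0 ≅ Z,  H_1 ≅ Z,  H_2 = 0.

Take the total order v_0 < v_1 < v_2 < v_3 < v_4 on the vertex set. Then K (dimension 2) consists of the simplices:

  0-simplices (5): [v_0], [v_1], [v_2], [v_3], [v_4]
  1-simplices (10): [v_0,v_1], [v_0,v_2], [v_0,v_3], [v_0,v_4], [v_1,v_2], [v_1,v_3], [v_1,v_4], [v_2,v_3], [v_2,v_4], [v_3,v_4]
  2-simplices (5): [v_0,v_1,v_3], [v_0,v_1,v_4], [v_0,v_2,v_3], [v_1,v_2,v_4], [v_2,v_3,v_4]

Hence C_0 ≅ Z^5, C_1 ≅ Z^10, C_2 ≅ Z^5.

∂_1: C_1 → C_0 is given by ∂[p,q] = [q] − [p].
As a 5×10 matrix over Z this has rank 4, with invariant factors (1,1,1,1).

Boundary ∂_2: C_2 → C_1 acts by ∂[p,q,r] = [q,r] − [p,r] + [p,q]. For instance
  ∂[v_0,v_2,v_3] = [v_2,v_3] − [v_0,v_3] + [v_0,v_2],
  ∂[v_0,v_1,v_4] = [v_1,v_4] − [v_0,v_4] + [v_0,v_1].
This gives a 10×5 integer matrix of rank 5; reducing to Smith normal form yields diagonal entries (1,1,1,1,1).

Computing H_k = (kernel of ∂_k) / (image of ∂_{k+1}):

  H_0: rank C_0 − rank ∂_1 = 5 − 4 = 1, and the invariant factors of ∂_1 are all 1, so H_0 ≅ Z.
  H_1: rank ker ∂_1 − rank ∂_2 = (10 − 4) − 5 = 1, and the invariant factors of ∂_2 are all 1, so H_1 ≅ Z.
  H_2: rank ker ∂_2 − rank ∂_3 = (5 − 5) − 0 = 0, and there is no ∂_3, so H_2 ≅ 0.

As a check, the Euler characteristic is 5 − 10 + 5 = 0, which agrees with 1 − 1 + 0 = 0.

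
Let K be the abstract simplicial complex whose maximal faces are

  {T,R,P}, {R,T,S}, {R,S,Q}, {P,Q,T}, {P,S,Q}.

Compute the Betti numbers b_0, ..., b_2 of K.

b_0 = 1, b_1 = 1, b_2 = 0.

We work with the vertex ordering P < Q < R < S < T. The simplices of K, each written with vertices in increasing order, are:

  0-simplices (5): P, Q, R, S, T
  1-simplices (10): PQ, PR, PS, PT, QR, QS, QT, RS, RT, ST
  2-simplices (5): PQS, PQT, PRT, QRS, RST

Hence C_0 ≅ Z^5, C_1 ≅ Z^10, C_2 ≅ Z^5.

∂_1: C_1 → C_0 sends each edge [p,q] (with p < q) to q − p.
This gives a 5×10 integer matrix of rank 4; reducing to Smith normal form yields diagonal entries (1,1,1,1).

Boundary ∂_2: C_2 → C_1 acts by ∂[p,q,r] = [q,r] − [p,r] + [p,q]. For instance
  ∂PRT = RT − PT + PR,
  ∂QRS = RS − QS + QR.
As a 10×5 matrix over Z this has rank 5, with invariant factors (1,1,1,1,1).

Reading off H_k = ker ∂_k / im ∂_{k+1}:

  H_0: rank C_0 − rank ∂_1 = 5 − 4 = 1, and the invariant factors of ∂_1 are all 1, so H_0 = Z.
  H_1: rank ker ∂_1 − rank ∂_2 = (10 − 4) − 5 = 1, and the invariant factors of ∂_2 are all 1, so H_1 = Z.
  H_2: rank ker ∂_2 − rank ∂_3 = (5 − 5) − 0 = 0, and there is no ∂_3, so H_2 = 0.

(K is a triangulation of the Möbius band.)

Hence the Betti numbers are b_0 = 1, b_1 = 1, b_2 = 0.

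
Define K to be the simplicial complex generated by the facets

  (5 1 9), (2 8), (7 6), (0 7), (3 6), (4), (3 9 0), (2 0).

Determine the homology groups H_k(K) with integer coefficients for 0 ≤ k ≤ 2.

H_0 = Z^2,  H_1 = Z,  H_2 = 0.

K has 10 vertices, 11 edges, 2 triangles.
rank ∂_0 = 0, rank ∂_1 = 8 ⇒ b_0 = 10 − 0 − 8 = 2; all invariant factors of ∂_1 are 1 so no torsion. So H_0 = Z^2.
rank ∂_1 = 8, rank ∂_2 = 2 ⇒ b_1 = 11 − 8 − 2 = 1; all invariant factors of ∂_2 are 1 so no torsion. So H_1 = Z.
rank ∂_2 = 2, rank ∂_3 = 0 ⇒ b_2 = 2 − 2 − 0 = 0. So H_2 = 0.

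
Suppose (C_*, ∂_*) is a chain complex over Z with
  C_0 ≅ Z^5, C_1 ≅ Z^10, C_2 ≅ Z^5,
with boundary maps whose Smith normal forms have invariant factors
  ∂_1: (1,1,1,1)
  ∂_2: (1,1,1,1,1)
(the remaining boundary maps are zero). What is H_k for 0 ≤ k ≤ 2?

H_0: b_0 = 5 − 0 − 4 = 1; torsion from ∂_1 factors > 1: none. So H_0 ≅ Z.
H_1: b_1 = 10 − 4 − 5 = 1; torsion from ∂_2 factors > 1: none. So H_1 ≅ Z.
H_2: b_2 = 5 − 5 − 0 = 0; torsion from ∂_3 factors > 1: none. So H_2 ≅ 0.

H_0 ≅ Z,  H_1 ≅ Z,  H_2 = 0.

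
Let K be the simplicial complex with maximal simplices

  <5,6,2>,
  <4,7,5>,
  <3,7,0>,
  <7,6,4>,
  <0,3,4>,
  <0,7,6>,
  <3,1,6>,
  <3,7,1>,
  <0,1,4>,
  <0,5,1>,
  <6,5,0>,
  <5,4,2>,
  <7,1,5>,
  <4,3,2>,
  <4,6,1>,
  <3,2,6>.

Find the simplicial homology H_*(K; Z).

Fix the vertex order 0 < 1 < 2 < 3 < 4 < 5 < 6 < 7 and write every simplex with vertices in increasing order. Then dim K = 2 and the simplices of K are:

  0-simplices (8): [0], [1], [2], [3], [4], [5], [6], [7]
  1-simplices (24): (24 of them)
  2-simplices (16): [0,1,4], [0,1,5], [0,3,4], [0,3,7], [0,5,6], [0,6,7], [1,3,6], [1,3,7], [1,4,6], [1,5,7], [2,3,4], [2,3,6], [2,4,5], [2,5,6], [4,5,7], [4,6,7]

Hence C_0 ≅ Z^8, C_1 ≅ Z^24, C_2 ≅ Z^16.

∂_1: C_1 → C_0 maps an edge to its endpoints' difference, ∂[p,q] = q − p. For instance
  ∂[2,4] = [4] − [2].
The 8×24 boundary matrix has rank 7 and Smith normal form diag(1,1,1,1,1,1,1).

Boundary ∂_2: C_2 → C_1 sends each 2-simplex [p,q,r] to [q,r] − [p,r] + [p,q]. For instance
  ∂[1,3,7] = [3,7] − [1,7] + [1,3],
  ∂[0,3,4] = [3,4] − [0,4] + [0,3].
As a 24×16 matrix over Z this has rank 15, with invariant factors (1,1,1,1,1,1,1,1,1,1,1,1,1,1,1).

Computing H_k = (kernel of ∂_k) / (image of ∂_{k+1}):

  H_0: rank C_0 − rank ∂_1 = 8 − 7 = 1, and the invariant factors of ∂_1 are all 1, so H_0 = Z.
  H_1: rank ker ∂_1 − rank ∂_2 = (24 − 7) − 15 = 2, and the invariant factors of ∂_2 are all 1, so H_1 = Z^2.
  H_2: rank ker ∂_2 − rank ∂_3 = (16 − 15) − 0 = 1, and there is no ∂_3, so H_2 = Z.

As a check, the Euler characteristic is 8 − 24 + 16 = 0, which agrees with 1 − 2 + 1 = 0.

H_0 = Z,  H_1 = Z^2,  H_2 = Z.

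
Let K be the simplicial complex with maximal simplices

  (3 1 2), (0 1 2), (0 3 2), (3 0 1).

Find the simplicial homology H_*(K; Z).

Order the vertices as 0 < 1 < 2 < 3. Listing each simplex with vertices in this order, K has dimension 2 with simplices:

  0-simplices (4): [0], [1], [2], [3]
  1-simplices (6): [0,1], [0,2], [0,3], [1,2], [1,3], [2,3]
  2-simplices (4): [0,1,2], [0,1,3], [0,2,3], [1,2,3]

giving chain groups C_0 ≅ Z^4, C_1 ≅ Z^6, C_2 ≅ Z^4.

Boundary ∂_1: C_1 → C_0 sends each edge [p,q] (with p < q) to q − p. For instance
  ∂[2,3] = [3] − [2].
The 4×6 boundary matrix has rank 3 and Smith normal form diag(1,1,1).

Boundary ∂_2: C_2 → C_1 maps a triangle to the signed sum of its edges. For instance
  ∂[0,1,3] = [1,3] − [0,3] + [0,1],
  ∂[0,1,2] = [1,2] − [0,2] + [0,1].
As a 6×4 matrix over Z this has rank 3, with invariant factors (1,1,1).

Now H_k = ker ∂_k / im ∂_{k+1}, so:

  H_0: rank C_0 − rank ∂_1 = 4 − 3 = 1, and the invariant factors of ∂_1 are all 1, so H_0 = Z.
  H_1: rank ker ∂_1 − rank ∂_2 = (6 − 3) − 3 = 0, and the invariant factors of ∂_2 are all 1, so H_1 = 0.
  H_2: rank ker ∂_2 − rank ∂_3 = (4 − 3) − 0 = 1, and there is no ∂_3, so H_2 = Z.

(K is a triangulation of the 2-sphere S^2.)

H_0 = Z,  H_1 = 0,  H_2 = Z.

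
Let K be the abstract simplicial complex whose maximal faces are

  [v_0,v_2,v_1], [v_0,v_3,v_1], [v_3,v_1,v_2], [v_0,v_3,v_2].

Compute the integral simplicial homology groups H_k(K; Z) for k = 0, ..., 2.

K has 4 vertices, 6 edges, 4 triangles.
rank ∂_0 = 0, rank ∂_1 = 3 ⇒ b_0 = 4 − 0 − 3 = 1; all invariant factors of ∂_1 are 1 so no torsion. So H_0 ≅ Z.
rank ∂_1 = 3, rank ∂_2 = 3 ⇒ b_1 = 6 − 3 − 3 = 0; all invariant factors of ∂_2 are 1 so no torsion. So H_1 ≅ 0.
rank ∂_2 = 3, rank ∂_3 = 0 ⇒ b_2 = 4 − 3 − 0 = 1. So H_2 ≅ Z.

H_0 = Z,  H_1 = 0,  H_2 = Z.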